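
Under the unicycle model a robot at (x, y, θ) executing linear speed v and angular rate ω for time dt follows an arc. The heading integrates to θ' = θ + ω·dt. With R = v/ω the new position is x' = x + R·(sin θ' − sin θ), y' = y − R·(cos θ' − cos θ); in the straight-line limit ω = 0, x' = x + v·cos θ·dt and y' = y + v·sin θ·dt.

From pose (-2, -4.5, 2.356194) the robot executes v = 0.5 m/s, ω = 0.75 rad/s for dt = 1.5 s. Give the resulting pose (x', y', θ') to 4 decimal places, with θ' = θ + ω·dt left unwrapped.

θ' = 2.3562 + 0.75·1.5 = 3.4812
R = v/ω = 0.5/0.75 = 0.6667
x' = -2 + 0.6667·(sin 3.4812 − sin 2.3562) = -2.6935
y' = -4.5 − 0.6667·(cos 3.4812 − cos 2.3562) = -4.3428

(-2.6935, -4.3428, 3.4812)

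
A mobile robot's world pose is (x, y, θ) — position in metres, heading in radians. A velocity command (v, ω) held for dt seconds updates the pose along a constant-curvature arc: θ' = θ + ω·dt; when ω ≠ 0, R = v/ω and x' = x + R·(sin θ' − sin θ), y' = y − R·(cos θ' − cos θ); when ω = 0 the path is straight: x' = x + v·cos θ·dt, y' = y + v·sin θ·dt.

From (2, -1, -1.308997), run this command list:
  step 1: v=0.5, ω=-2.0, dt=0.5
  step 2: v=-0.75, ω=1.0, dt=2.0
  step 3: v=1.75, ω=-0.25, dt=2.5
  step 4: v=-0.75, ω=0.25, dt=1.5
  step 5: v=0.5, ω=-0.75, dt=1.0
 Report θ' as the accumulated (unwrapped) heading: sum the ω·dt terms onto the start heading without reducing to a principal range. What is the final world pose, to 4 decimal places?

step 1: θ'=-2.3090 (R=-0.2500) → pose (1.9434, -1.2329, -2.3090)
step 2: θ'=-0.3090 (R=-0.7500) → pose (1.6168, -0.0137, -0.3090)
step 3: θ'=-0.9340 (R=-7.0000) → pose (5.1161, -2.5198, -0.9340)
step 4: θ'=-0.5590 (R=-3.0000) → pose (4.2951, -1.7604, -0.5590)
step 5: θ'=-1.3090 (R=-0.6667) → pose (4.5854, -2.1530, -1.3090)

(4.5854, -2.1530, -1.3090)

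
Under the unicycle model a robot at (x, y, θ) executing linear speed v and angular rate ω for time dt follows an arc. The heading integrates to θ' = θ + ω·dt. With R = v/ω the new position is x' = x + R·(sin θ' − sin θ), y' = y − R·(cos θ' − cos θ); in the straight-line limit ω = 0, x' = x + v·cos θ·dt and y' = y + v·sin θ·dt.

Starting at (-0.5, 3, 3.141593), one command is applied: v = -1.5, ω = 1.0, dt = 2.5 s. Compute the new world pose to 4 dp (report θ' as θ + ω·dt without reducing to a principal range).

θ' = 3.1416 + 1.0·2.5 = 5.6416
R = v/ω = -1.5/1.0 = -1.5000
x' = -0.5 + -1.5000·(sin 5.6416 − sin 3.1416) = 0.3977
y' = 3 − -1.5000·(cos 5.6416 − cos 3.1416) = 5.7017

(0.3977, 5.7017, 5.6416)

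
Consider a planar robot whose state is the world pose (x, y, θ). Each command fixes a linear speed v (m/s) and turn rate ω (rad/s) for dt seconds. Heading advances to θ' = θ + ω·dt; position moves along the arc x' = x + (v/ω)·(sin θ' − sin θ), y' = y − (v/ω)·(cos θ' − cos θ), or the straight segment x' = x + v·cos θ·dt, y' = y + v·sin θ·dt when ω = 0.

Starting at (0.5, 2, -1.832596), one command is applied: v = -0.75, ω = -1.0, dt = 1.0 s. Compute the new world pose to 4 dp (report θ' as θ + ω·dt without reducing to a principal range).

(0.9964, 2.5204, -2.8326)

θ' = -1.8326 + -1.0·1.0 = -2.8326
R = v/ω = -0.75/-1.0 = 0.7500
x' = 0.5 + 0.7500·(sin -2.8326 − sin -1.8326) = 0.9964
y' = 2 − 0.7500·(cos -2.8326 − cos -1.8326) = 2.5204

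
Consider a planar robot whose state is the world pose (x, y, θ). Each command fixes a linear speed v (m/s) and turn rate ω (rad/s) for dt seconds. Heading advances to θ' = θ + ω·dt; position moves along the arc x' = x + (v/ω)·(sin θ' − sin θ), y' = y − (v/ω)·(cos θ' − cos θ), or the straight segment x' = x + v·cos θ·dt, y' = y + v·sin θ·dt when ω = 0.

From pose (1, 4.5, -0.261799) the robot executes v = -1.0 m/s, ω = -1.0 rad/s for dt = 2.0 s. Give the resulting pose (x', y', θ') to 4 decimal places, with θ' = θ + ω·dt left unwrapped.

θ' = -0.2618 + -1.0·2.0 = -2.2618
R = v/ω = -1.0/-1.0 = 1.0000
x' = 1 + 1.0000·(sin -2.2618 − sin -0.2618) = 0.4882
y' = 4.5 − 1.0000·(cos -2.2618 − cos -0.2618) = 6.1032

(0.4882, 6.1032, -2.2618)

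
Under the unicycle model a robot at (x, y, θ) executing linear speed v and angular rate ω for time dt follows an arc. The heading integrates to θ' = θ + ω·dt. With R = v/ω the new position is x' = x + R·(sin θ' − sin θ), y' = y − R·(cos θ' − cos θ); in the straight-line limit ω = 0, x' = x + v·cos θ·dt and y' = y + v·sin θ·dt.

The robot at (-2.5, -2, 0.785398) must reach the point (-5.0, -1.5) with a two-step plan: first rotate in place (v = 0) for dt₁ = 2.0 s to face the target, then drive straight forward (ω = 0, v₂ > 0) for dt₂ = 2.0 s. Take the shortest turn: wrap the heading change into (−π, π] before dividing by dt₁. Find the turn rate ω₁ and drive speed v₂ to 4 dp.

heading to target = atan2(-1.5−-2, -5−-2.5) = 2.9442
Δθ = wrap(2.9442 − 0.7854) = 2.1588; ω₁ = Δθ/dt₁ = 1.0794
distance = √((-5−-2.5)² + (-1.5−-2)²) = 2.5495; v₂ = distance/dt₂ = 1.2748

ω₁ = 1.0794, v₂ = 1.2748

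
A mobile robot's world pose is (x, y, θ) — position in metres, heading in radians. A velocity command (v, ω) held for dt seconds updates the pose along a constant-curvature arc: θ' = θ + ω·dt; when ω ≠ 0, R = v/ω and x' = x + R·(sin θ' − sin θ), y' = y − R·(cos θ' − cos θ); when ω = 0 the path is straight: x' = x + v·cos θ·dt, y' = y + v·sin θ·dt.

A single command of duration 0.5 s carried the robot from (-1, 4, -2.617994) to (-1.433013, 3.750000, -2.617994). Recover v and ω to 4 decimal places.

v = 1.0000, ω = 0.0000

Δθ = -2.617994 − -2.617994 = 0.000000
ω = Δθ/dt = 0.000000/0.5 = 0.0000
ω = 0 → v = (Δx·cos θ + Δy·sin θ)/dt = 1.0000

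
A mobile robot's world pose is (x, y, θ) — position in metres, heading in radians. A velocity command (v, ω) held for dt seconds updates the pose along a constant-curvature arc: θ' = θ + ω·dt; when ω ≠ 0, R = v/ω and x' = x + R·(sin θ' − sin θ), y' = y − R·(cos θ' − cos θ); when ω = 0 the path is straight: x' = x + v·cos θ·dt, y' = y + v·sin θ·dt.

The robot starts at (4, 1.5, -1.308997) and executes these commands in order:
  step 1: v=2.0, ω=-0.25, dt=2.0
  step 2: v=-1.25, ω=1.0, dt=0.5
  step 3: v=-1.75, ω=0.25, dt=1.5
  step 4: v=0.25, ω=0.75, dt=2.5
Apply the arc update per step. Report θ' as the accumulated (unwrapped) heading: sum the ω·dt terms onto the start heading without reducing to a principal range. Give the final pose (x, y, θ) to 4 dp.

step 1: θ'=-1.8090 (R=-8.0000) → pose (4.0467, -2.4582, -1.8090)
step 2: θ'=-1.3090 (R=-1.2500) → pose (4.0394, -1.8397, -1.3090)
step 3: θ'=-0.9340 (R=-7.0000) → pose (2.9059, 0.5109, -0.9340)
step 4: θ'=0.9410 (R=0.3333) → pose (3.4433, 0.5128, 0.9410)

(3.4433, 0.5128, 0.9410)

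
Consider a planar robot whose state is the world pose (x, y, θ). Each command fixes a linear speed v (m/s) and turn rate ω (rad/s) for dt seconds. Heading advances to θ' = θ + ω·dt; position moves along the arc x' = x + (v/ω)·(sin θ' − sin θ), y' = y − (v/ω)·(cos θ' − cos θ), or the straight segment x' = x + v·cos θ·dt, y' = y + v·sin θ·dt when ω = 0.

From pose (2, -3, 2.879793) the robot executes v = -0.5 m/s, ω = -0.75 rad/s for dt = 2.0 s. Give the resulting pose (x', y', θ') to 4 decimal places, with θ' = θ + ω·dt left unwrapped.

θ' = 2.8798 + -0.75·2.0 = 1.3798
R = v/ω = -0.5/-0.75 = 0.6667
x' = 2 + 0.6667·(sin 1.3798 − sin 2.8798) = 2.4820
y' = -3 − 0.6667·(cos 1.3798 − cos 2.8798) = -3.7705

(2.4820, -3.7705, 1.3798)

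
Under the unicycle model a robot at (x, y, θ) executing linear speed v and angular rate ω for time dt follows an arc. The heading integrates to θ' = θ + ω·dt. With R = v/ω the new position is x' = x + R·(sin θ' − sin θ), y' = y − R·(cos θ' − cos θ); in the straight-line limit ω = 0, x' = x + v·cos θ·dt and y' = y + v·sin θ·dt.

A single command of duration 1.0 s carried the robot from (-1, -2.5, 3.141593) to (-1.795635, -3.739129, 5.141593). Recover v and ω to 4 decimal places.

v = 1.7500, ω = 2.0000

Δθ = 5.141593 − 3.141593 = 2.000000
ω = Δθ/dt = 2.000000/1.0 = 2.0000
R = −Δy/(cos θ' − cos θ) = 0.8750
v = R·ω = 0.8750·2.0000 = 1.7500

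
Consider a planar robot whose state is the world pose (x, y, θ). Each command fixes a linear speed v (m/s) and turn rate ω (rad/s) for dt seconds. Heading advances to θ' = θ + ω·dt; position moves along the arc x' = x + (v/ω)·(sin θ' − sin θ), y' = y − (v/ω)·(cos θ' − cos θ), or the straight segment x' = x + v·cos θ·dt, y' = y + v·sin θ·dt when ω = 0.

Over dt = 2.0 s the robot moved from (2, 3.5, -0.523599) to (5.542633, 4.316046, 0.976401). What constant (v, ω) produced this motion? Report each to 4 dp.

v = 2.0000, ω = 0.7500

Δθ = 0.976401 − -0.523599 = 1.500000
ω = Δθ/dt = 1.500000/2.0 = 0.7500
R = Δx/(sin θ' − sin θ) = 2.6667
v = R·ω = 2.6667·0.7500 = 2.0000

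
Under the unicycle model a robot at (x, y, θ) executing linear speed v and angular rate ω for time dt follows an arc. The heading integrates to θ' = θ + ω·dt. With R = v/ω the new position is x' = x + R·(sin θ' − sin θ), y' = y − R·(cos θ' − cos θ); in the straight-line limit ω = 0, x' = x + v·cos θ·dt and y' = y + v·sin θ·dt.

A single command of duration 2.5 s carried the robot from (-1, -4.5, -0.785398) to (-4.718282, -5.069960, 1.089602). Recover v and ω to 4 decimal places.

Δθ = 1.089602 − -0.785398 = 1.875000
ω = Δθ/dt = 1.875000/2.5 = 0.7500
R = Δx/(sin θ' − sin θ) = -2.3333
v = R·ω = -2.3333·0.7500 = -1.7500

v = -1.7500, ω = 0.7500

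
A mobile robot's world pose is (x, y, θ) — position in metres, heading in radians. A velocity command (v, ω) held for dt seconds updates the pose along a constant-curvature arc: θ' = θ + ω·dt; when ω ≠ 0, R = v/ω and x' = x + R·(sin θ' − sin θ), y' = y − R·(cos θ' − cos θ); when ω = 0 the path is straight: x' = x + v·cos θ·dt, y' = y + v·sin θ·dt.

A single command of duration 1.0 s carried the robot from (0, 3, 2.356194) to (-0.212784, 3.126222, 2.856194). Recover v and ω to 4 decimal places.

v = 0.2500, ω = 0.5000

Δθ = 2.856194 − 2.356194 = 0.500000
ω = Δθ/dt = 0.500000/1.0 = 0.5000
R = Δx/(sin θ' − sin θ) = 0.5000
v = R·ω = 0.5000·0.5000 = 0.2500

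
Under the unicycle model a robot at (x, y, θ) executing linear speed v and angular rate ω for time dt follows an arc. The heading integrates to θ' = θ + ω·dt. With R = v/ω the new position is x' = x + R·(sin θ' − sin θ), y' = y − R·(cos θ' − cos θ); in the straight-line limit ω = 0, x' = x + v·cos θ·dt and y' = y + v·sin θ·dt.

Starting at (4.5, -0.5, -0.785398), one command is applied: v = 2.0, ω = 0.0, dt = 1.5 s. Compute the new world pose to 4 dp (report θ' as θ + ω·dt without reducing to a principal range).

(6.6213, -2.6213, -0.7854)

θ' = -0.7854 + 0.0·1.5 = -0.7854
ω = 0 → straight: x' = 4.5 + 2.0·cos(-0.7854)·1.5 = 6.6213
y' = -0.5 + 2.0·sin(-0.7854)·1.5 = -2.6213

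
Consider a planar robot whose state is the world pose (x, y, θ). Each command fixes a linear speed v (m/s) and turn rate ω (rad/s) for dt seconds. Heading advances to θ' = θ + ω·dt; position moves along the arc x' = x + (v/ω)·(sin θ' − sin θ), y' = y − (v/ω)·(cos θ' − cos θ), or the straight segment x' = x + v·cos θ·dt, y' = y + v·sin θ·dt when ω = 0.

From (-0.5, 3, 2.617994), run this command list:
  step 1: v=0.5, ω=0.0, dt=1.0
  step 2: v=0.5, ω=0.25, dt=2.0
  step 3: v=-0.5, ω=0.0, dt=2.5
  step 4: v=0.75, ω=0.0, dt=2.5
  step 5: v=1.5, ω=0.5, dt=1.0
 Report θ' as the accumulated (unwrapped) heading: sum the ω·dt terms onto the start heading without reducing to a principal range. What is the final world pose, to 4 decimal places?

step 1: θ'=2.6180 (straight) → pose (-0.9330, 3.2500, 2.6180)
step 2: θ'=3.1180 (R=2.0000) → pose (-1.8858, 3.5174, 3.1180)
step 3: θ'=3.1180 (straight) → pose (-0.6362, 3.4879, 3.1180)
step 4: θ'=3.1180 (straight) → pose (-2.5106, 3.5321, 3.1180)
step 5: θ'=3.6180 (R=3.0000) → pose (-3.9572, 3.1989, 3.6180)

(-3.9572, 3.1989, 3.6180)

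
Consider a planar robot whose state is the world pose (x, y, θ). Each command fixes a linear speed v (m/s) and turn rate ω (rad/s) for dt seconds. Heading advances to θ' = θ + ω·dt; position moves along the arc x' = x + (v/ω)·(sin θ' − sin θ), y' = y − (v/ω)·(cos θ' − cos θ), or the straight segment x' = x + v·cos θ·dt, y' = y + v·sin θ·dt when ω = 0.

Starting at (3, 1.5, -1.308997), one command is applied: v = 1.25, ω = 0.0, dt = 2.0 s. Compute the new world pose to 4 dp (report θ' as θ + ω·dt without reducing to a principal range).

(3.6470, -0.9148, -1.3090)

θ' = -1.3090 + 0.0·2.0 = -1.3090
ω = 0 → straight: x' = 3 + 1.25·cos(-1.3090)·2.0 = 3.6470
y' = 1.5 + 1.25·sin(-1.3090)·2.0 = -0.9148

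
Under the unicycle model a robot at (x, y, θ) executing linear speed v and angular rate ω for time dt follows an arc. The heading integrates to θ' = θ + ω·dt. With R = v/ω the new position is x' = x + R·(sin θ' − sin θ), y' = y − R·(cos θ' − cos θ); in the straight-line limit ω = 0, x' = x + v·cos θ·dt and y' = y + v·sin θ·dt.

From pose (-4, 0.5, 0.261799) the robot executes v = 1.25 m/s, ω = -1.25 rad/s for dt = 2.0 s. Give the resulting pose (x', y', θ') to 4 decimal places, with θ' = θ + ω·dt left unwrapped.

(-2.9558, -1.0849, -2.2382)

θ' = 0.2618 + -1.25·2.0 = -2.2382
R = v/ω = 1.25/-1.25 = -1.0000
x' = -4 + -1.0000·(sin -2.2382 − sin 0.2618) = -2.9558
y' = 0.5 − -1.0000·(cos -2.2382 − cos 0.2618) = -1.0849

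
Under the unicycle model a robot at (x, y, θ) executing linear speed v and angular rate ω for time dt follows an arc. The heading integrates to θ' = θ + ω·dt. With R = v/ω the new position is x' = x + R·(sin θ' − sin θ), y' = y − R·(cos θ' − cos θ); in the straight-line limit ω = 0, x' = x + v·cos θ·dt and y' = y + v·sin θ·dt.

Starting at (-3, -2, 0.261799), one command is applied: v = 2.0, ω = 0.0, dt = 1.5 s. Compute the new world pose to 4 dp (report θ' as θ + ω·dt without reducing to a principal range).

θ' = 0.2618 + 0.0·1.5 = 0.2618
ω = 0 → straight: x' = -3 + 2.0·cos(0.2618)·1.5 = -0.1022
y' = -2 + 2.0·sin(0.2618)·1.5 = -1.2235

(-0.1022, -1.2235, 0.2618)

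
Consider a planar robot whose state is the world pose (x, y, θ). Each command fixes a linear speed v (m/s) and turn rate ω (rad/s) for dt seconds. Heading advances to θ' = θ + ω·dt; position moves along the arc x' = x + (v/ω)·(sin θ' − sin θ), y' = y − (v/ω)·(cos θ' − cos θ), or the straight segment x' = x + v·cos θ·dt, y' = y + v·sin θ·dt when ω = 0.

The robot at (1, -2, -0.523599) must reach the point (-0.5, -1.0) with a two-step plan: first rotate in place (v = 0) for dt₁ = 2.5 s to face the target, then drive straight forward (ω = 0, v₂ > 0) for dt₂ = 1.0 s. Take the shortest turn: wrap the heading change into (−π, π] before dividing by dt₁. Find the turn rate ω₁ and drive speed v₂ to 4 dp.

ω₁ = 1.2309, v₂ = 1.8028

heading to target = atan2(-1−-2, -0.5−1) = 2.5536
Δθ = wrap(2.5536 − -0.5236) = 3.0772; ω₁ = Δθ/dt₁ = 1.2309
distance = √((-0.5−1)² + (-1−-2)²) = 1.8028; v₂ = distance/dt₂ = 1.8028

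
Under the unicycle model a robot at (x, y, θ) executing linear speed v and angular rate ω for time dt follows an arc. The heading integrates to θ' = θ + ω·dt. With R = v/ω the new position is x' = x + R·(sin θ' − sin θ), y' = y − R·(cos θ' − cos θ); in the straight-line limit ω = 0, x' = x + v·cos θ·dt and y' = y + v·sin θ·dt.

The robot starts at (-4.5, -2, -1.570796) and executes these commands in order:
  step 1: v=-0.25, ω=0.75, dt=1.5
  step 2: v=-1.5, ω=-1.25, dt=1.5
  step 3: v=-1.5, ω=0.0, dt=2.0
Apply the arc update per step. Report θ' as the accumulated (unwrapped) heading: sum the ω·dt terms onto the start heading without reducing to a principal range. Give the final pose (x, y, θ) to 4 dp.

step 1: θ'=-0.4458 (R=-0.3333) → pose (-4.6896, -1.6992, -0.4458)
step 2: θ'=-2.3208 (R=1.2000) → pose (-5.0502, 0.2014, -2.3208)
step 3: θ'=-2.3208 (straight) → pose (-3.0053, 2.3965, -2.3208)

(-3.0053, 2.3965, -2.3208)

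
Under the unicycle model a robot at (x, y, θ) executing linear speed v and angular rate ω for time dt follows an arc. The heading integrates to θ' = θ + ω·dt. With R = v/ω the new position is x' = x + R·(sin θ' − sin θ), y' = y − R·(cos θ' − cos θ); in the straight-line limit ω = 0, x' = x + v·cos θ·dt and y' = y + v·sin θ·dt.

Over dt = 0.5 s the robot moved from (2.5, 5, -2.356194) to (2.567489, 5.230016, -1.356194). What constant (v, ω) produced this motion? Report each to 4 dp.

Δθ = -1.356194 − -2.356194 = 1.000000
ω = Δθ/dt = 1.000000/0.5 = 2.0000
R = −Δy/(cos θ' − cos θ) = -0.2500
v = R·ω = -0.2500·2.0000 = -0.5000

v = -0.5000, ω = 2.0000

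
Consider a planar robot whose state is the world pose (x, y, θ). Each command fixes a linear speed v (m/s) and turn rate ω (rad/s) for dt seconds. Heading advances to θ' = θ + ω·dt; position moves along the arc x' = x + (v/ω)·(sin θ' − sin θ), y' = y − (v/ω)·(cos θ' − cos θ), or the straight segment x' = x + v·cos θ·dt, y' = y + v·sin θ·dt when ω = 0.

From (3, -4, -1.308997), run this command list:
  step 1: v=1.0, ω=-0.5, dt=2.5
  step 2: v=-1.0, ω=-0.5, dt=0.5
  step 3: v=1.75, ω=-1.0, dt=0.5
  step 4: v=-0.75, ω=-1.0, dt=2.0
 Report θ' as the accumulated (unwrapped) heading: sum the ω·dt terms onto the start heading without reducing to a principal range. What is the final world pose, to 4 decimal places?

(2.2484, -7.1997, -5.3090)

step 1: θ'=-2.5590 (R=-2.0000) → pose (2.1685, -6.1877, -2.5590)
step 2: θ'=-2.8090 (R=2.0000) → pose (2.6159, -5.9674, -2.8090)
step 3: θ'=-3.3090 (R=-1.7500) → pose (1.7530, -6.0388, -3.3090)
step 4: θ'=-5.3090 (R=0.7500) → pose (2.2484, -7.1997, -5.3090)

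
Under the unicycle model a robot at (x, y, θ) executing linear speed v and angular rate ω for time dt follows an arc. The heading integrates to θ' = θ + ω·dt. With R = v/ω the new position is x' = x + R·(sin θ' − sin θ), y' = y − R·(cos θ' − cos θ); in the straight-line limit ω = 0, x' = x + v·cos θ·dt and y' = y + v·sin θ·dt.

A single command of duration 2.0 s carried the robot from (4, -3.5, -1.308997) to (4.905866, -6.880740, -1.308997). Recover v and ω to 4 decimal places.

Δθ = -1.308997 − -1.308997 = 0.000000
ω = Δθ/dt = 0.000000/2.0 = 0.0000
ω = 0 → v = (Δx·cos θ + Δy·sin θ)/dt = 1.7500

v = 1.7500, ω = 0.0000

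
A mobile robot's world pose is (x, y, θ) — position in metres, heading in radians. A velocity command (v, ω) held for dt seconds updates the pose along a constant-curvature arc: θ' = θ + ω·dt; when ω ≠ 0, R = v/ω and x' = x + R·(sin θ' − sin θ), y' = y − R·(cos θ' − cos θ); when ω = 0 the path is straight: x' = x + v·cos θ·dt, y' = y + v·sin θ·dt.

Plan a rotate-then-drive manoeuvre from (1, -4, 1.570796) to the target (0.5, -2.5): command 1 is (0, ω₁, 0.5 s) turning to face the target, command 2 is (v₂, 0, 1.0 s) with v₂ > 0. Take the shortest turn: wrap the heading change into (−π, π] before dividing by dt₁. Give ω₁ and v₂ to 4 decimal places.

heading to target = atan2(-2.5−-4, 0.5−1) = 1.8925
Δθ = wrap(1.8925 − 1.5708) = 0.3218; ω₁ = Δθ/dt₁ = 0.6435
distance = √((0.5−1)² + (-2.5−-4)²) = 1.5811; v₂ = distance/dt₂ = 1.5811

ω₁ = 0.6435, v₂ = 1.5811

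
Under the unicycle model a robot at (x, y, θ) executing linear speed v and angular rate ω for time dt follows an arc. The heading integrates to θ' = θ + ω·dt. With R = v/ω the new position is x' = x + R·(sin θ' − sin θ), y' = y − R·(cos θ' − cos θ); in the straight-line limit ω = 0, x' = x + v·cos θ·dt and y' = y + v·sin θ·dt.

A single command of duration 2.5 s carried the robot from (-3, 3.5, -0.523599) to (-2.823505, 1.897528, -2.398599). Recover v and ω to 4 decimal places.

v = 0.7500, ω = -0.7500

Δθ = -2.398599 − -0.523599 = -1.875000
ω = Δθ/dt = -1.875000/2.5 = -0.7500
R = −Δy/(cos θ' − cos θ) = -1.0000
v = R·ω = -1.0000·-0.7500 = 0.7500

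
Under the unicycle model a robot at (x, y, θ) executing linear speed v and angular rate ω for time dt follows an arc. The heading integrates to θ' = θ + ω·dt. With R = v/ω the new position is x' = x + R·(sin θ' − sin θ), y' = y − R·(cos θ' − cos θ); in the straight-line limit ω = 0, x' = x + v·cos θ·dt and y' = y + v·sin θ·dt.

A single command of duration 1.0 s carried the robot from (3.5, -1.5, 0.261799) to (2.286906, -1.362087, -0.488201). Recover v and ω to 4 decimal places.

v = -1.2500, ω = -0.7500

Δθ = -0.488201 − 0.261799 = -0.750000
ω = Δθ/dt = -0.750000/1.0 = -0.7500
R = Δx/(sin θ' − sin θ) = 1.6667
v = R·ω = 1.6667·-0.7500 = -1.2500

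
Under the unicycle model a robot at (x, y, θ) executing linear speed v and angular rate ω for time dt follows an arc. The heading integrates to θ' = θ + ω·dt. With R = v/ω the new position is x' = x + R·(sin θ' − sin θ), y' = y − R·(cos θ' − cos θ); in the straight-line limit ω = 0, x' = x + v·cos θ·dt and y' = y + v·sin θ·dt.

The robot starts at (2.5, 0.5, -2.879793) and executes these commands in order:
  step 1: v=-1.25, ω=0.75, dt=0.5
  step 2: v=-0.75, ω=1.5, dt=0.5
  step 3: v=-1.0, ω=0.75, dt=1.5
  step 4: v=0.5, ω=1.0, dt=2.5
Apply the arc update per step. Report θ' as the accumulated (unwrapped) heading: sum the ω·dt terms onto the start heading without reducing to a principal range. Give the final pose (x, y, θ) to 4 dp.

step 1: θ'=-2.5048 (R=-1.6667) → pose (3.0597, 0.7699, -2.5048)
step 2: θ'=-1.7548 (R=-0.5000) → pose (3.2539, 1.0804, -1.7548)
step 3: θ'=-0.6298 (R=-1.3333) → pose (2.7284, 2.4019, -0.6298)
step 4: θ'=1.8702 (R=0.5000) → pose (3.5006, 2.9534, 1.8702)

(3.5006, 2.9534, 1.8702)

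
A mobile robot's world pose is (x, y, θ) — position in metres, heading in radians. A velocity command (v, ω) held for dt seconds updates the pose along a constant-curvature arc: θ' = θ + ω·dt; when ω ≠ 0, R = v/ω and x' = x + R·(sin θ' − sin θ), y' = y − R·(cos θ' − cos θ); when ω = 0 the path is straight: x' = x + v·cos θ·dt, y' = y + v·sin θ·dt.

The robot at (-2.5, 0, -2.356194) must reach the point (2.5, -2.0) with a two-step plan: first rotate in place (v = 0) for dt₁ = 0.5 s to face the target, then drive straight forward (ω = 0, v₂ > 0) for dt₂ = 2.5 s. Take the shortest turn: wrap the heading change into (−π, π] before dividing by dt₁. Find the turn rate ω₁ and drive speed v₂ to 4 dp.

heading to target = atan2(-2−0, 2.5−-2.5) = -0.3805
Δθ = wrap(-0.3805 − -2.3562) = 1.9757; ω₁ = Δθ/dt₁ = 3.9514
distance = √((2.5−-2.5)² + (-2−0)²) = 5.3852; v₂ = distance/dt₂ = 2.1541

ω₁ = 3.9514, v₂ = 2.1541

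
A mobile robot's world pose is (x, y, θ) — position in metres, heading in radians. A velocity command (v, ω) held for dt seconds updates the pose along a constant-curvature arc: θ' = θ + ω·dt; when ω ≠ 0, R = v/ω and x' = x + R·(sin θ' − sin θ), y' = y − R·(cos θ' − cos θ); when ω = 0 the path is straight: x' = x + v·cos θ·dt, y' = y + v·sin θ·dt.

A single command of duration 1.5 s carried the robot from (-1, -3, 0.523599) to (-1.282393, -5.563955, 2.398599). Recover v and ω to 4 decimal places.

Δθ = 2.398599 − 0.523599 = 1.875000
ω = Δθ/dt = 1.875000/1.5 = 1.2500
R = −Δy/(cos θ' − cos θ) = -1.6000
v = R·ω = -1.6000·1.2500 = -2.0000

v = -2.0000, ω = 1.2500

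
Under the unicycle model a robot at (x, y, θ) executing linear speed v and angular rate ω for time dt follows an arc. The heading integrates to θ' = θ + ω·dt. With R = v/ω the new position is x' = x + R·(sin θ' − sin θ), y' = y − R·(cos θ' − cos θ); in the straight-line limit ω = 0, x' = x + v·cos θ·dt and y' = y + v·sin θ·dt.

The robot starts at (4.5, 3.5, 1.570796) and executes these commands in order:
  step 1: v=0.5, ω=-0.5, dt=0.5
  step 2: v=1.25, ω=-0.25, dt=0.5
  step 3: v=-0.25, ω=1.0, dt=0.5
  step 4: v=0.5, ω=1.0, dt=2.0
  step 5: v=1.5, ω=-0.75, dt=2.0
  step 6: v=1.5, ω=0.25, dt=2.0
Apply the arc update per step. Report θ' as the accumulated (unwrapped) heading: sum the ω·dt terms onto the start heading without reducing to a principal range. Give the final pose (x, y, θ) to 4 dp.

(-1.0047, 7.0153, 2.6958)

step 1: θ'=1.3208 (R=-1.0000) → pose (4.5311, 3.7474, 1.3208)
step 2: θ'=1.1958 (R=-5.0000) → pose (4.7231, 4.3417, 1.1958)
step 3: θ'=1.6958 (R=-0.2500) → pose (4.7077, 4.2190, 1.6958)
step 4: θ'=3.6958 (R=0.5000) → pose (3.9485, 4.5818, 3.6958)
step 5: θ'=2.1958 (R=-2.0000) → pose (1.2740, 5.1123, 2.1958)
step 6: θ'=2.6958 (R=6.0000) → pose (-1.0047, 7.0153, 2.6958)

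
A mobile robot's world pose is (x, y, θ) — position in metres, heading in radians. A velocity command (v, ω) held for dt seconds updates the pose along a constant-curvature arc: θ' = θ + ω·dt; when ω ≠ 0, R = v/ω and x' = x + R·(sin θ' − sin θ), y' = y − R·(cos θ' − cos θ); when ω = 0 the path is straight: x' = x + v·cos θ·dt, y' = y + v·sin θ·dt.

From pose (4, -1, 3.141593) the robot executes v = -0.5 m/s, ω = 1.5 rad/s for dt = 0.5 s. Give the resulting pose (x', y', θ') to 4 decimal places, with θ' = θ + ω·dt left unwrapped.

θ' = 3.1416 + 1.5·0.5 = 3.8916
R = v/ω = -0.5/1.5 = -0.3333
x' = 4 + -0.3333·(sin 3.8916 − sin 3.1416) = 4.2272
y' = -1 − -0.3333·(cos 3.8916 − cos 3.1416) = -0.9106

(4.2272, -0.9106, 3.8916)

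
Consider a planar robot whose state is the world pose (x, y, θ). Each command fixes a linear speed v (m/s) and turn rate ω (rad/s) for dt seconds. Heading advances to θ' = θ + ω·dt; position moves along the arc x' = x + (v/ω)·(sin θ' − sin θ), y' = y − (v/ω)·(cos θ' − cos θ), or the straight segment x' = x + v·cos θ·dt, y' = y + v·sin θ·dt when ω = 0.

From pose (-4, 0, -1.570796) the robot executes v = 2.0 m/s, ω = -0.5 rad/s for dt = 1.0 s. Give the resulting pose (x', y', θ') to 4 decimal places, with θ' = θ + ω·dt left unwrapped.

(-4.4897, -1.9177, -2.0708)

θ' = -1.5708 + -0.5·1.0 = -2.0708
R = v/ω = 2.0/-0.5 = -4.0000
x' = -4 + -4.0000·(sin -2.0708 − sin -1.5708) = -4.4897
y' = 0 − -4.0000·(cos -2.0708 − cos -1.5708) = -1.9177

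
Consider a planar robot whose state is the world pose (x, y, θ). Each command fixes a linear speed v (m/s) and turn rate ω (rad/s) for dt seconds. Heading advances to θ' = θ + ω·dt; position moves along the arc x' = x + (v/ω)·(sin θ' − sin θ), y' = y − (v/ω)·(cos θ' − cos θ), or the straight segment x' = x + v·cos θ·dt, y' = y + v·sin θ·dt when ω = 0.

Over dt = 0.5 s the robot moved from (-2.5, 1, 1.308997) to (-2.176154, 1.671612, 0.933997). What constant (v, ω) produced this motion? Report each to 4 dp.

Δθ = 0.933997 − 1.308997 = -0.375000
ω = Δθ/dt = -0.375000/0.5 = -0.7500
R = −Δy/(cos θ' − cos θ) = -2.0000
v = R·ω = -2.0000·-0.7500 = 1.5000

v = 1.5000, ω = -0.7500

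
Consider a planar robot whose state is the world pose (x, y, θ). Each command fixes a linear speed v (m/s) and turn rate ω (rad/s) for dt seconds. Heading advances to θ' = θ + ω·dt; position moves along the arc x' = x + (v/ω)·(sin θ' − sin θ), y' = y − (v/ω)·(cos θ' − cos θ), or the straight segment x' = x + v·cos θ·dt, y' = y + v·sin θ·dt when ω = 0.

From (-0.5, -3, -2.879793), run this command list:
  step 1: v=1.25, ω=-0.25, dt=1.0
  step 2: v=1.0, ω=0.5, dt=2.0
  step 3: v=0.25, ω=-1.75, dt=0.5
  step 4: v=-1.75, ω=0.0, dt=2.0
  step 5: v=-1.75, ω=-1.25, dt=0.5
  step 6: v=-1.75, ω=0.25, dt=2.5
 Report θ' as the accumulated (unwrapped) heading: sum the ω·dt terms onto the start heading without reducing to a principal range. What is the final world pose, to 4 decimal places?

step 1: θ'=-3.1298 (R=-5.0000) → pose (-1.7351, -3.1700, -3.1298)
step 2: θ'=-2.1298 (R=2.0000) → pose (-3.4071, -4.1092, -2.1298)
step 3: θ'=-3.0048 (R=-0.1429) → pose (-3.5087, -4.1750, -3.0048)
step 4: θ'=-3.0048 (straight) → pose (-0.0414, -3.6977, -3.0048)
step 5: θ'=-3.6298 (R=1.4000) → pose (0.8062, -3.8481, -3.6298)
step 6: θ'=-3.0048 (R=-7.0000) → pose (5.0440, -4.6005, -3.0048)

(5.0440, -4.6005, -3.0048)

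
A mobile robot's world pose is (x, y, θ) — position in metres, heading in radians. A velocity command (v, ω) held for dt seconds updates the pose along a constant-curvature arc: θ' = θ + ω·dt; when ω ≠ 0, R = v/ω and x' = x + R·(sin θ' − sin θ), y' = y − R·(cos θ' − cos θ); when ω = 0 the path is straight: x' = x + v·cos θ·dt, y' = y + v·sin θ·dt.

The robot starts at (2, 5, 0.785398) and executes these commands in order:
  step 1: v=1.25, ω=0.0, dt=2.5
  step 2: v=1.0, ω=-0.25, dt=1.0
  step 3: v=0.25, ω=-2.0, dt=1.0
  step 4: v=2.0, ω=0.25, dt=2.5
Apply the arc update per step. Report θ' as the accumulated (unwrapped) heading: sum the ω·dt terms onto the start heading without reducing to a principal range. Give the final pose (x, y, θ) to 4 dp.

step 1: θ'=0.7854 (straight) → pose (4.2097, 7.2097, 0.7854)
step 2: θ'=0.5354 (R=-4.0000) → pose (4.9974, 7.8215, 0.5354)
step 3: θ'=-1.4646 (R=-0.1250) → pose (5.1855, 7.7273, -1.4646)
step 4: θ'=-0.8396 (R=8.0000) → pose (7.1854, 3.2332, -0.8396)

(7.1854, 3.2332, -0.8396)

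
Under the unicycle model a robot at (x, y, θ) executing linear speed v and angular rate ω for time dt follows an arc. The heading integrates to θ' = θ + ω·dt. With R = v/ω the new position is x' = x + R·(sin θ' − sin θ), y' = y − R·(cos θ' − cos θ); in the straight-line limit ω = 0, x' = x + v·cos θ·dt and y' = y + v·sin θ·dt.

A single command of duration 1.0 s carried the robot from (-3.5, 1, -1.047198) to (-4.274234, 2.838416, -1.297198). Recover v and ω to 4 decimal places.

v = -2.0000, ω = -0.2500

Δθ = -1.297198 − -1.047198 = -0.250000
ω = Δθ/dt = -0.250000/1.0 = -0.2500
R = −Δy/(cos θ' − cos θ) = 8.0000
v = R·ω = 8.0000·-0.2500 = -2.0000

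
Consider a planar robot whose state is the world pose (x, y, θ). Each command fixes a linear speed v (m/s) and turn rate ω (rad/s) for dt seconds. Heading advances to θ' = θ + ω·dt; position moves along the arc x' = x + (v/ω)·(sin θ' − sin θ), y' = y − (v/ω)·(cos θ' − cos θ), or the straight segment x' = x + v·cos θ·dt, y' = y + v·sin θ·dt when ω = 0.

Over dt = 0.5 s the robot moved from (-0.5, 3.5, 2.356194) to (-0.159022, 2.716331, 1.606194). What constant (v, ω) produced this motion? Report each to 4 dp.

v = -1.7500, ω = -1.5000

Δθ = 1.606194 − 2.356194 = -0.750000
ω = Δθ/dt = -0.750000/0.5 = -1.5000
R = −Δy/(cos θ' − cos θ) = 1.1667
v = R·ω = 1.1667·-1.5000 = -1.7500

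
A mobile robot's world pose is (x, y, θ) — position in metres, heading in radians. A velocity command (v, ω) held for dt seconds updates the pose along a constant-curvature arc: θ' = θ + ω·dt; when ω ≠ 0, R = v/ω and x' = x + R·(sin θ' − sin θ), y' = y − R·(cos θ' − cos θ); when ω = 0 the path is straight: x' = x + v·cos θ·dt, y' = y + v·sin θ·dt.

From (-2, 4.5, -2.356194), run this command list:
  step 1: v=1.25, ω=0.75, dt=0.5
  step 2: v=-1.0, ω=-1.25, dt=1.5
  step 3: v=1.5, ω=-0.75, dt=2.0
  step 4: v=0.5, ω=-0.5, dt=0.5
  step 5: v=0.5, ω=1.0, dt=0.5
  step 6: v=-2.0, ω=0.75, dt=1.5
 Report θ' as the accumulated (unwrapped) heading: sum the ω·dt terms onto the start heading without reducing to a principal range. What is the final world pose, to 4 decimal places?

(-0.5815, 4.5559, -3.9812)

step 1: θ'=-1.9812 (R=1.6667) → pose (-2.3498, 3.9864, -1.9812)
step 2: θ'=-3.8562 (R=0.8000) → pose (-1.0919, 4.2716, -3.8562)
step 3: θ'=-5.3562 (R=-2.0000) → pose (-1.3809, 6.9827, -5.3562)
step 4: θ'=-5.6062 (R=-1.0000) → pose (-1.2076, 7.1620, -5.6062)
step 5: θ'=-5.1062 (R=0.5000) → pose (-1.0591, 7.3598, -5.1062)
step 6: θ'=-3.9812 (R=-2.6667) → pose (-0.5815, 4.5559, -3.9812)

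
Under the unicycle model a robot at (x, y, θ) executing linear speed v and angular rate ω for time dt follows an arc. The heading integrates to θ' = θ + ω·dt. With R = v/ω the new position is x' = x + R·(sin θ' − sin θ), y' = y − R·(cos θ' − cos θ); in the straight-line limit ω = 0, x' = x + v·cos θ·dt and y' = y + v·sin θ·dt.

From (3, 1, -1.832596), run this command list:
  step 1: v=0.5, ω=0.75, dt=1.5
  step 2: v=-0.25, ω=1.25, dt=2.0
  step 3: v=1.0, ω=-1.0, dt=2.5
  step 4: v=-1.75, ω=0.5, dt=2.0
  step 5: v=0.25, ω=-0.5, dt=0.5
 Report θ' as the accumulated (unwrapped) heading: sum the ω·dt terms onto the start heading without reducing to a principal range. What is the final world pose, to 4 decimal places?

(1.3501, 1.8171, 0.0424)

step 1: θ'=-0.7076 (R=0.6667) → pose (3.2106, 0.3208, -0.7076)
step 2: θ'=1.7924 (R=-0.2000) → pose (2.8855, 0.1249, 1.7924)
step 3: θ'=-0.7076 (R=-1.0000) → pose (4.5111, 1.1046, -0.7076)
step 4: θ'=0.2924 (R=-3.5000) → pose (1.2271, 1.7963, 0.2924)
step 5: θ'=0.0424 (R=-0.5000) → pose (1.3501, 1.8171, 0.0424)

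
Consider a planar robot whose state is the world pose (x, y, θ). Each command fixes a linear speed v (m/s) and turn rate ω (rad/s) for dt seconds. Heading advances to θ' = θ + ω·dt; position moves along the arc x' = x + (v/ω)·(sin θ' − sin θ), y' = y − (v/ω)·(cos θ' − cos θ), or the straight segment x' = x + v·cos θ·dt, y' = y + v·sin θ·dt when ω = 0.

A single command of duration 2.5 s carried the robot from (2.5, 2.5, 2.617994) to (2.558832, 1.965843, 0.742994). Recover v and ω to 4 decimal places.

Δθ = 0.742994 − 2.617994 = -1.875000
ω = Δθ/dt = -1.875000/2.5 = -0.7500
R = −Δy/(cos θ' − cos θ) = 0.3333
v = R·ω = 0.3333·-0.7500 = -0.2500

v = -0.2500, ω = -0.7500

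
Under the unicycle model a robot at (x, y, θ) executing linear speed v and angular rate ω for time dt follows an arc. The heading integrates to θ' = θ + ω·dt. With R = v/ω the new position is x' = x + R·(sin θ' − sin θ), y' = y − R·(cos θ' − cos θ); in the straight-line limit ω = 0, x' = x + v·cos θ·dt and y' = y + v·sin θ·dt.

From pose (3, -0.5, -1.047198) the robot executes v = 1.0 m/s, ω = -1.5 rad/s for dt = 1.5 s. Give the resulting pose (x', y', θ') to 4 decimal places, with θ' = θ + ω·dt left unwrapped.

θ' = -1.0472 + -1.5·1.5 = -3.2972
R = v/ω = 1.0/-1.5 = -0.6667
x' = 3 + -0.6667·(sin -3.2972 − sin -1.0472) = 2.3193
y' = -0.5 − -0.6667·(cos -3.2972 − cos -1.0472) = -1.4919

(2.3193, -1.4919, -3.2972)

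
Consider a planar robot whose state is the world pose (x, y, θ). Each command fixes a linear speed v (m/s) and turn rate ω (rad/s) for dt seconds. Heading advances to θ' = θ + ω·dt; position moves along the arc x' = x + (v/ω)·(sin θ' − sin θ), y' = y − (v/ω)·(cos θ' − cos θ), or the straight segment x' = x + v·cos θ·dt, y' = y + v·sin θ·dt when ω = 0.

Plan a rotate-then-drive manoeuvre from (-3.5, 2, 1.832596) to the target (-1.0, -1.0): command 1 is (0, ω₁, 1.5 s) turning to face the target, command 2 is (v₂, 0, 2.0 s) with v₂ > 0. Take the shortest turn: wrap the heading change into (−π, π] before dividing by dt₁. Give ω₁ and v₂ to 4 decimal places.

heading to target = atan2(-1−2, -1−-3.5) = -0.8761
Δθ = wrap(-0.8761 − 1.8326) = -2.7087; ω₁ = Δθ/dt₁ = -1.8058
distance = √((-1−-3.5)² + (-1−2)²) = 3.9051; v₂ = distance/dt₂ = 1.9526

ω₁ = -1.8058, v₂ = 1.9526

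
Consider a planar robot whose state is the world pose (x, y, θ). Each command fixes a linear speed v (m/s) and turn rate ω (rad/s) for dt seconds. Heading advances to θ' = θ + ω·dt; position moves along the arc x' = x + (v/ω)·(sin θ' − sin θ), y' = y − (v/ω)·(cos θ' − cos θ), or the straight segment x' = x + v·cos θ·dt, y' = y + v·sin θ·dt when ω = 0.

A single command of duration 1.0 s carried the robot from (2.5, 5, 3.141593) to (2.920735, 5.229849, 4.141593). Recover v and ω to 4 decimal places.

Δθ = 4.141593 − 3.141593 = 1.000000
ω = Δθ/dt = 1.000000/1.0 = 1.0000
R = Δx/(sin θ' − sin θ) = -0.5000
v = R·ω = -0.5000·1.0000 = -0.5000

v = -0.5000, ω = 1.0000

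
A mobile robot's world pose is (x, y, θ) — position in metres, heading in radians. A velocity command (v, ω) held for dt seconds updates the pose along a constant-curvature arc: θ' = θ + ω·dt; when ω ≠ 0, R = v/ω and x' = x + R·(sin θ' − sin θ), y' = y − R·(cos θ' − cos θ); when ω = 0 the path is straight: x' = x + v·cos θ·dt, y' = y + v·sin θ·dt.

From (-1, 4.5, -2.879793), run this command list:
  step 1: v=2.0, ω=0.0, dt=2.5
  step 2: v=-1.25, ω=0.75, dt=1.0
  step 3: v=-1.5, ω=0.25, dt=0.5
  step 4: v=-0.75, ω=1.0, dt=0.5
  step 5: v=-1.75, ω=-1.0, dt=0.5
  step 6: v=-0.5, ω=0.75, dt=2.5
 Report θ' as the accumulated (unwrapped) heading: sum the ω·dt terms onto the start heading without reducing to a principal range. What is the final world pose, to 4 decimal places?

step 1: θ'=-2.8798 (straight) → pose (-5.8296, 3.2059, -2.8798)
step 2: θ'=-2.1298 (R=-1.6667) → pose (-4.8480, 3.9319, -2.1298)
step 3: θ'=-2.0048 (R=-6.0000) → pose (-4.4910, 4.5909, -2.0048)
step 4: θ'=-1.5048 (R=-0.7500) → pose (-4.4231, 4.9557, -1.5048)
step 5: θ'=-2.0048 (R=1.7500) → pose (-4.2647, 5.8070, -2.0048)
step 6: θ'=-0.1298 (R=-0.6667) → pose (-4.7832, 6.7484, -0.1298)

(-4.7832, 6.7484, -0.1298)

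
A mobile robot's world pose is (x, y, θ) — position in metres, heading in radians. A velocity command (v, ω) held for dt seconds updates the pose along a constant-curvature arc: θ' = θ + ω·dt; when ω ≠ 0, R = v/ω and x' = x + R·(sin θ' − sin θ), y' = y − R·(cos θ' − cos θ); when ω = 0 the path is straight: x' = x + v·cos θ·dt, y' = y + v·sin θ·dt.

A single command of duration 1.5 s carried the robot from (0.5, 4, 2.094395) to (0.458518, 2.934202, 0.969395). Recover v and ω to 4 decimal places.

Δθ = 0.969395 − 2.094395 = -1.125000
ω = Δθ/dt = -1.125000/1.5 = -0.7500
R = −Δy/(cos θ' − cos θ) = 1.0000
v = R·ω = 1.0000·-0.7500 = -0.7500

v = -0.7500, ω = -0.7500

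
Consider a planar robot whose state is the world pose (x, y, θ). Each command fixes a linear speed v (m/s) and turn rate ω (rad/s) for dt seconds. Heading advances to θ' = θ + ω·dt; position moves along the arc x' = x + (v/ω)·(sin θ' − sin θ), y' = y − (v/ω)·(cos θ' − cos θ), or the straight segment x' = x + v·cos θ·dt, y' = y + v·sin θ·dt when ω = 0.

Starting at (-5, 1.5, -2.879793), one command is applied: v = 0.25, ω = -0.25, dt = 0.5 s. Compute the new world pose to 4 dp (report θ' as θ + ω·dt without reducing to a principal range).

(-5.1224, 1.4753, -3.0048)

θ' = -2.8798 + -0.25·0.5 = -3.0048
R = v/ω = 0.25/-0.25 = -1.0000
x' = -5 + -1.0000·(sin -3.0048 − sin -2.8798) = -5.1224
y' = 1.5 − -1.0000·(cos -3.0048 − cos -2.8798) = 1.4753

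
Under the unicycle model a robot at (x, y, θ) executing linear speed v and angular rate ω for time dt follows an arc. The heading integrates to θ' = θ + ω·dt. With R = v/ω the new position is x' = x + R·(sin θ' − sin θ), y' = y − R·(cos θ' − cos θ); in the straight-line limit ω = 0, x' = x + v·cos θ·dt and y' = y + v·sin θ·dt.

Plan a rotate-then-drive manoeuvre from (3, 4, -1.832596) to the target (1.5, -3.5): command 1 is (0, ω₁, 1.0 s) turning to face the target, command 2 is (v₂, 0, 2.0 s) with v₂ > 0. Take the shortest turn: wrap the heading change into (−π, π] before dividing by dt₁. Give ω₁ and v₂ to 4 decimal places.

ω₁ = 0.0644, v₂ = 3.8243

heading to target = atan2(-3.5−4, 1.5−3) = -1.7682
Δθ = wrap(-1.7682 − -1.8326) = 0.0644; ω₁ = Δθ/dt₁ = 0.0644
distance = √((1.5−3)² + (-3.5−4)²) = 7.6485; v₂ = distance/dt₂ = 3.8243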